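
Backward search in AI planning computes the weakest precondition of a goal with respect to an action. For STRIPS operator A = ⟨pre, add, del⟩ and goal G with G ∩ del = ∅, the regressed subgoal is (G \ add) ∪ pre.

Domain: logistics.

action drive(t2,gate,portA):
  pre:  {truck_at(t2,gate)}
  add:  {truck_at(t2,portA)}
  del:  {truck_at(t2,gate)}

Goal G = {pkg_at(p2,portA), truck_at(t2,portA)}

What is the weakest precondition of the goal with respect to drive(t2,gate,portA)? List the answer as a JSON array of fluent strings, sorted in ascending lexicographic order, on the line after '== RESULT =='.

Regress:
  G ∩ del = {}  (empty — regression defined)
  G \ add = {pkg_at(p2,portA), truck_at(t2,portA)} \ {truck_at(t2,portA)} = {pkg_at(p2,portA)}
  ∪ pre   = {pkg_at(p2,portA)} ∪ {truck_at(t2,gate)}
          = {pkg_at(p2,portA), truck_at(t2,gate)}

== RESULT ==
["pkg_at(p2,portA)", "truck_at(t2,gate)"]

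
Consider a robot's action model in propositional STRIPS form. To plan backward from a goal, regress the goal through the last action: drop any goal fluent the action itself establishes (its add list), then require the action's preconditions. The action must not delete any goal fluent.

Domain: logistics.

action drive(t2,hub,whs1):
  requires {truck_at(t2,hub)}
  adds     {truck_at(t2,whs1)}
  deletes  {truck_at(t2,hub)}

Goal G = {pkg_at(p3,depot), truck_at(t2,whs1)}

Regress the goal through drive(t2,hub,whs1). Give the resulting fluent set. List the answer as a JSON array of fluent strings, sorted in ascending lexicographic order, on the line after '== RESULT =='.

Regress:
  G ∩ del = {}  (empty — regression defined)
  G \ add = {pkg_at(p3,depot), truck_at(t2,whs1)} \ {truck_at(t2,whs1)} = {pkg_at(p3,depot)}
  ∪ pre   = {pkg_at(p3,depot)} ∪ {truck_at(t2,hub)}
          = {pkg_at(p3,depot), truck_at(t2,hub)}

== RESULT ==
["pkg_at(p3,depot)", "truck_at(t2,hub)"]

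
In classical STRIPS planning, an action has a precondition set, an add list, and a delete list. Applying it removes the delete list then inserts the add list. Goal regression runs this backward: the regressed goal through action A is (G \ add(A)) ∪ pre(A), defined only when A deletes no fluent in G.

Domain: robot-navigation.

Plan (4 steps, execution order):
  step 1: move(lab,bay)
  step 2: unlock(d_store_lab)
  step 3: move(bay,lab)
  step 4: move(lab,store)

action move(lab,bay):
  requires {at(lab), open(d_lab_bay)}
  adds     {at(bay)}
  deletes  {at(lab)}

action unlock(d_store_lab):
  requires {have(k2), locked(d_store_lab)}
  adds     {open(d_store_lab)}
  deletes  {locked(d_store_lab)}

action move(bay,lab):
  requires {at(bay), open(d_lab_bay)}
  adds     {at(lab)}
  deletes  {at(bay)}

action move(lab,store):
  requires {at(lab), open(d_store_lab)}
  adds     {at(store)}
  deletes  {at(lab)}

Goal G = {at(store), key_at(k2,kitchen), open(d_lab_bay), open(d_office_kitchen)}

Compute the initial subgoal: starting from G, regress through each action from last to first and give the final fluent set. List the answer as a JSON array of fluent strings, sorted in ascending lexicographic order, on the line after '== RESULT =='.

Regress step by step:
  through step 4 (move(lab,store)): drop {at(store)}, keep {key_at(k2,kitchen), open(d_lab_bay), open(d_office_kitchen)}, require {at(lab), open(d_store_lab)}
    → {at(lab), key_at(k2,kitchen), open(d_lab_bay), open(d_office_kitchen), open(d_store_lab)}
  through step 3 (move(bay,lab)): drop {at(lab)}, keep {key_at(k2,kitchen), open(d_lab_bay), open(d_office_kitchen), open(d_store_lab)}, require {at(bay), open(d_lab_bay)}
    → {at(bay), key_at(k2,kitchen), open(d_lab_bay), open(d_office_kitchen), open(d_store_lab)}
  through step 2 (unlock(d_store_lab)): drop {open(d_store_lab)}, keep {at(bay), key_at(k2,kitchen), open(d_lab_bay), open(d_office_kitchen)}, require {have(k2), locked(d_store_lab)}
    → {at(bay), have(k2), key_at(k2,kitchen), locked(d_store_lab), open(d_lab_bay), open(d_office_kitchen)}
  through step 1 (move(lab,bay)): drop {at(bay)}, keep {have(k2), key_at(k2,kitchen), locked(d_store_lab), open(d_lab_bay), open(d_office_kitchen)}, require {at(lab), open(d_lab_bay)}
    → {at(lab), have(k2), key_at(k2,kitchen), locked(d_store_lab), open(d_lab_bay), open(d_office_kitchen)}

== RESULT ==
["at(lab)", "have(k2)", "key_at(k2,kitchen)", "locked(d_store_lab)", "open(d_lab_bay)", "open(d_office_kitchen)"]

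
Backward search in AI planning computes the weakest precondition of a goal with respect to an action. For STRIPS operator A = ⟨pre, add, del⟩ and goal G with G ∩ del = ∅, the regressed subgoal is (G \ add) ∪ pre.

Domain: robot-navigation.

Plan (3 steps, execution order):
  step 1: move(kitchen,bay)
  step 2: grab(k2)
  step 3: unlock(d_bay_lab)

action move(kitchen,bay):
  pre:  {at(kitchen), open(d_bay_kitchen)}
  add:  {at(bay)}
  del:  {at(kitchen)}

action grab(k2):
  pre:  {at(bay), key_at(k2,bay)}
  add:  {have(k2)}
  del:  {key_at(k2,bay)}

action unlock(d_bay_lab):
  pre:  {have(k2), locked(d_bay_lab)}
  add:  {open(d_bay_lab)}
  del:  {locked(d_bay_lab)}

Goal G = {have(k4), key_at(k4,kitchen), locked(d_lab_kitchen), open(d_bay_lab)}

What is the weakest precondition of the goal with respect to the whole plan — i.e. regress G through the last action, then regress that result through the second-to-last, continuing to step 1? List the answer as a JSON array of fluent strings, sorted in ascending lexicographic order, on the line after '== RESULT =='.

Regress step by step:
  through step 3 (unlock(d_bay_lab)): drop {open(d_bay_lab)}, keep {have(k4), key_at(k4,kitchen), locked(d_lab_kitchen)}, require {have(k2), locked(d_bay_lab)}
    → {have(k2), have(k4), key_at(k4,kitchen), locked(d_bay_lab), locked(d_lab_kitchen)}
  through step 2 (grab(k2)): drop {have(k2)}, keep {have(k4), key_at(k4,kitchen), locked(d_bay_lab), locked(d_lab_kitchen)}, require {at(bay), key_at(k2,bay)}
    → {at(bay), have(k4), key_at(k2,bay), key_at(k4,kitchen), locked(d_bay_lab), locked(d_lab_kitchen)}
  through step 1 (move(kitchen,bay)): drop {at(bay)}, keep {have(k4), key_at(k2,bay), key_at(k4,kitchen), locked(d_bay_lab), locked(d_lab_kitchen)}, require {at(kitchen), open(d_bay_kitchen)}
    → {at(kitchen), have(k4), key_at(k2,bay), key_at(k4,kitchen), locked(d_bay_lab), locked(d_lab_kitchen), open(d_bay_kitchen)}

== RESULT ==
["at(kitchen)", "have(k4)", "key_at(k2,bay)", "key_at(k4,kitchen)", "locked(d_bay_lab)", "locked(d_lab_kitchen)", "open(d_bay_kitchen)"]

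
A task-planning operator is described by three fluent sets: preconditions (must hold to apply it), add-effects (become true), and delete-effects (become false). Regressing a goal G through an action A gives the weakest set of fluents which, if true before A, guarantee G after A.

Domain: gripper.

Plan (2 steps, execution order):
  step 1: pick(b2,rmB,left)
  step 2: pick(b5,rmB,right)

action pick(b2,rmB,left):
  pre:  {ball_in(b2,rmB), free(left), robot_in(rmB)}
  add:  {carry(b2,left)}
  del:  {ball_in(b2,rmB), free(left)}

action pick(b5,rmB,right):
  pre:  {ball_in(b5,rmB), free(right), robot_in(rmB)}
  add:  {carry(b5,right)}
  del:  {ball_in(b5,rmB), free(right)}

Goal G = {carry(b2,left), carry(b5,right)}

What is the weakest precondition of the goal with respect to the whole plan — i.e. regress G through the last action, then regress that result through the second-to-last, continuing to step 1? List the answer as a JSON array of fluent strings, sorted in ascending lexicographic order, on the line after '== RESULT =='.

Work backward from the goal:
  through step 2 (pick(b5,rmB,right)): drop {carry(b5,right)}, keep {carry(b2,left)}, require {ball_in(b5,rmB), free(right), robot_in(rmB)}
    → {ball_in(b5,rmB), carry(b2,left), free(right), robot_in(rmB)}
  through step 1 (pick(b2,rmB,left)): drop {carry(b2,left)}, keep {ball_in(b5,rmB), free(right), robot_in(rmB)}, require {ball_in(b2,rmB), free(left), robot_in(rmB)}
    → {ball_in(b2,rmB), ball_in(b5,rmB), free(left), free(right), robot_in(rmB)}

== RESULT ==
["ball_in(b2,rmB)", "ball_in(b5,rmB)", "free(left)", "free(right)", "robot_in(rmB)"]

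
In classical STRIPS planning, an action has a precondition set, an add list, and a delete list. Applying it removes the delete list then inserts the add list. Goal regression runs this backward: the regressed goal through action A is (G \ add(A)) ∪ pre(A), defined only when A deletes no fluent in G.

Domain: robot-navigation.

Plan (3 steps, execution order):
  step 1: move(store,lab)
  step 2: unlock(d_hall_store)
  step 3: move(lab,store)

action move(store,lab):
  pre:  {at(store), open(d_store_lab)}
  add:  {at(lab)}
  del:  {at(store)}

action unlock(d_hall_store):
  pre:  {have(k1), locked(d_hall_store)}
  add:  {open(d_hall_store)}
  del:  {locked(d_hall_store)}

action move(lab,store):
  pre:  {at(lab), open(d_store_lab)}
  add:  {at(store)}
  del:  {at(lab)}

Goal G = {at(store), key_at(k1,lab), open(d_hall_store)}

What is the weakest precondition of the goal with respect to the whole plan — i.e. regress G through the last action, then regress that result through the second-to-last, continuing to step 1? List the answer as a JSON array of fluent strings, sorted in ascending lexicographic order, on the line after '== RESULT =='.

Regress step by step:
  through step 3 (move(lab,store)): drop {at(store)}, keep {key_at(k1,lab), open(d_hall_store)}, require {at(lab), open(d_store_lab)}
    → {at(lab), key_at(k1,lab), open(d_hall_store), open(d_store_lab)}
  through step 2 (unlock(d_hall_store)): drop {open(d_hall_store)}, keep {at(lab), key_at(k1,lab), open(d_store_lab)}, require {have(k1), locked(d_hall_store)}
    → {at(lab), have(k1), key_at(k1,lab), locked(d_hall_store), open(d_store_lab)}
  through step 1 (move(store,lab)): drop {at(lab)}, keep {have(k1), key_at(k1,lab), locked(d_hall_store), open(d_store_lab)}, require {at(store), open(d_store_lab)}
    → {at(store), have(k1), key_at(k1,lab), locked(d_hall_store), open(d_store_lab)}

== RESULT ==
["at(store)", "have(k1)", "key_at(k1,lab)", "locked(d_hall_store)", "open(d_store_lab)"]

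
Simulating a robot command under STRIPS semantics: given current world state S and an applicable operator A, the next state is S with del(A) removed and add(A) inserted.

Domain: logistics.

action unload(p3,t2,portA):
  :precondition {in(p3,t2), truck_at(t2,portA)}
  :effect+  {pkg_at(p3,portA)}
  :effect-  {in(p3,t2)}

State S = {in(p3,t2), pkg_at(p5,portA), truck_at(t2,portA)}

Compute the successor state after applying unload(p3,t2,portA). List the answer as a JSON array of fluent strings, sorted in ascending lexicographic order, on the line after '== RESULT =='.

Compute (S \ del) ∪ add:
  pre ⊆ S: {in(p3,t2), truck_at(t2,portA)} ⊆ S  — applicable
  S \ del = {pkg_at(p5,portA), truck_at(t2,portA)}
  ∪ add   = {pkg_at(p3,portA), pkg_at(p5,portA), truck_at(t2,portA)}

== RESULT ==
["pkg_at(p3,portA)", "pkg_at(p5,portA)", "truck_at(t2,portA)"]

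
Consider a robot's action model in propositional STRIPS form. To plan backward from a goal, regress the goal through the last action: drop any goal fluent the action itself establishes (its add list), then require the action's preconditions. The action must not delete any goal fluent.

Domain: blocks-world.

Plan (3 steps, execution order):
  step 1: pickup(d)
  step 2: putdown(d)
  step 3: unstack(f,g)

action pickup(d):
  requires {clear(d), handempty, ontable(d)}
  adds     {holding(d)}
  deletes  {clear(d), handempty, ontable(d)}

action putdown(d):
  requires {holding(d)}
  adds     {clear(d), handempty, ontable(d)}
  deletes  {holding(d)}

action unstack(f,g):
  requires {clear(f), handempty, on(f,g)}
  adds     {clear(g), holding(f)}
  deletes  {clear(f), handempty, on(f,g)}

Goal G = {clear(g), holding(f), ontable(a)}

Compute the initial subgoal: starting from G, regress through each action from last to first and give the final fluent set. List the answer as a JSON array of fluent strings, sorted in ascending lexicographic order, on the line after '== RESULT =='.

Work backward from the goal:
  through step 3 (unstack(f,g)): drop {clear(g), holding(f)}, keep {ontable(a)}, require {clear(f), handempty, on(f,g)}
    → {clear(f), handempty, on(f,g), ontable(a)}
  through step 2 (putdown(d)): drop {handempty}, keep {clear(f), on(f,g), ontable(a)}, require {holding(d)}
    → {clear(f), holding(d), on(f,g), ontable(a)}
  through step 1 (pickup(d)): drop {holding(d)}, keep {clear(f), on(f,g), ontable(a)}, require {clear(d), handempty, ontable(d)}
    → {clear(d), clear(f), handempty, on(f,g), ontable(a), ontable(d)}

== RESULT ==
["clear(d)", "clear(f)", "handempty", "on(f,g)", "ontable(a)", "ontable(d)"]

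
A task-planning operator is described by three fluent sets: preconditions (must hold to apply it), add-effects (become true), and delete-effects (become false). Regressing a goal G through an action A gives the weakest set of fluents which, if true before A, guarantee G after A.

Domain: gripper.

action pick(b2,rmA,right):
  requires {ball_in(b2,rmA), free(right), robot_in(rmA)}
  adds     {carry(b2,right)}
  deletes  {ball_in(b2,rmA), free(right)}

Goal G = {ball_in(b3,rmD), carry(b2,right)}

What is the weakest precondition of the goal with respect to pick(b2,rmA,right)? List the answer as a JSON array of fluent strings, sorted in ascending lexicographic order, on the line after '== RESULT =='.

Regress:
  G ∩ del = {}  (empty — regression defined)
  G \ add = {ball_in(b3,rmD), carry(b2,right)} \ {carry(b2,right)} = {ball_in(b3,rmD)}
  ∪ pre   = {ball_in(b3,rmD)} ∪ {ball_in(b2,rmA), free(right), robot_in(rmA)}
          = {ball_in(b2,rmA), ball_in(b3,rmD), free(right), robot_in(rmA)}

== RESULT ==
["ball_in(b2,rmA)", "ball_in(b3,rmD)", "free(right)", "robot_in(rmA)"]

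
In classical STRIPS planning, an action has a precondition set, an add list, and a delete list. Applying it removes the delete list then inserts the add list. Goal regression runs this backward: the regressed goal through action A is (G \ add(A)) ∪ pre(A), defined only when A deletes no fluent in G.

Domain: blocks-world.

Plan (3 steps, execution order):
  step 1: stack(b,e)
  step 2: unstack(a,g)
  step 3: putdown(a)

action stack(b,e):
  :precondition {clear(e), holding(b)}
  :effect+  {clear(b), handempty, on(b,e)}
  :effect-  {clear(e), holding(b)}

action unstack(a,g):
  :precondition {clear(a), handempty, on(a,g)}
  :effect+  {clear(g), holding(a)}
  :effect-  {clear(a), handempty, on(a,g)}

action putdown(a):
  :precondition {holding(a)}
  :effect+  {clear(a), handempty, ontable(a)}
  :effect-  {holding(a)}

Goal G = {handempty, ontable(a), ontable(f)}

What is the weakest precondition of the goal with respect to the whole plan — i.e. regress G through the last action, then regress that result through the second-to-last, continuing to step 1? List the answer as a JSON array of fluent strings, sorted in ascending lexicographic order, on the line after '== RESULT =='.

Regress step by step:
  through step 3 (putdown(a)): drop {handempty, ontable(a)}, keep {ontable(f)}, require {holding(a)}
    → {holding(a), ontable(f)}
  through step 2 (unstack(a,g)): drop {holding(a)}, keep {ontable(f)}, require {clear(a), handempty, on(a,g)}
    → {clear(a), handempty, on(a,g), ontable(f)}
  through step 1 (stack(b,e)): drop {handempty}, keep {clear(a), on(a,g), ontable(f)}, require {clear(e), holding(b)}
    → {clear(a), clear(e), holding(b), on(a,g), ontable(f)}

== RESULT ==
["clear(a)", "clear(e)", "holding(b)", "on(a,g)", "ontable(f)"]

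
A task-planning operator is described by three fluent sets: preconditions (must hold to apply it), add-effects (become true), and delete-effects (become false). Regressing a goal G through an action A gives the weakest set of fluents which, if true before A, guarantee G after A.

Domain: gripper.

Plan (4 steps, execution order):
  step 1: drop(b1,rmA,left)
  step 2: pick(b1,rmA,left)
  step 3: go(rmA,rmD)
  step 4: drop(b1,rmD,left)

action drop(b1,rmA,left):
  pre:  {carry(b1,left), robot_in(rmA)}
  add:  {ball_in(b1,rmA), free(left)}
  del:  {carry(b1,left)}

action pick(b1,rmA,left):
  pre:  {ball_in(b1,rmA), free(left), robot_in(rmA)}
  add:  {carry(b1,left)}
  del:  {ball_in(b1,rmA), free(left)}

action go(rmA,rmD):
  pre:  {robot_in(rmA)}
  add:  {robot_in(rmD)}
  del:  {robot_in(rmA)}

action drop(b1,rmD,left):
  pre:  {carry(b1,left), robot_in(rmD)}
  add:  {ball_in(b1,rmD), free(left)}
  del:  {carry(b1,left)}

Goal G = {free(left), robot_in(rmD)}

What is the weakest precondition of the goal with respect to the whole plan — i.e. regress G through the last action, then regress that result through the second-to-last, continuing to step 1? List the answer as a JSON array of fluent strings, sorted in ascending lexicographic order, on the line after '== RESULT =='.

Regress step by step:
  through step 4 (drop(b1,rmD,left)): drop {free(left)}, keep {robot_in(rmD)}, require {carry(b1,left), robot_in(rmD)}
    → {carry(b1,left), robot_in(rmD)}
  through step 3 (go(rmA,rmD)): drop {robot_in(rmD)}, keep {carry(b1,left)}, require {robot_in(rmA)}
    → {carry(b1,left), robot_in(rmA)}
  through step 2 (pick(b1,rmA,left)): drop {carry(b1,left)}, keep {robot_in(rmA)}, require {ball_in(b1,rmA), free(left), robot_in(rmA)}
    → {ball_in(b1,rmA), free(left), robot_in(rmA)}
  through step 1 (drop(b1,rmA,left)): drop {ball_in(b1,rmA), free(left)}, keep {robot_in(rmA)}, require {carry(b1,left), robot_in(rmA)}
    → {carry(b1,left), robot_in(rmA)}

== RESULT ==
["carry(b1,left)", "robot_in(rmA)"]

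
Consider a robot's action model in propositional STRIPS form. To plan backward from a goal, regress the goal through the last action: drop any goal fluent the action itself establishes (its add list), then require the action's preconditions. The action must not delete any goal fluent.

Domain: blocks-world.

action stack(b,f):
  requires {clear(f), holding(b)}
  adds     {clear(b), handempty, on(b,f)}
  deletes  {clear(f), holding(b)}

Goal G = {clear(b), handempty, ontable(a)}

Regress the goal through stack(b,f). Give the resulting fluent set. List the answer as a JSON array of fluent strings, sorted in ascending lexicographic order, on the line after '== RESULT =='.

Regress:
  G ∩ del = {}  (empty — regression defined)
  G \ add = {clear(b), handempty, ontable(a)} \ {clear(b), handempty, on(b,f)} = {ontable(a)}
  ∪ pre   = {ontable(a)} ∪ {clear(f), holding(b)}
          = {clear(f), holding(b), ontable(a)}

== RESULT ==
["clear(f)", "holding(b)", "ontable(a)"]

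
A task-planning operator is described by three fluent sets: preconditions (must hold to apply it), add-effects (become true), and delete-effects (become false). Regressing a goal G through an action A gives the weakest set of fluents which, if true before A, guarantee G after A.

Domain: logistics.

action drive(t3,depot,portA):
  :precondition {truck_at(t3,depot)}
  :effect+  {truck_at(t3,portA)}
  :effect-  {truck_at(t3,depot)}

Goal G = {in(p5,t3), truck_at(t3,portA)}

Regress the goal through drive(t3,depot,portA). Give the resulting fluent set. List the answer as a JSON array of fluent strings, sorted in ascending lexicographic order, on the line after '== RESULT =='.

Regress:
  G ∩ del = {}  (empty — regression defined)
  G \ add = {in(p5,t3), truck_at(t3,portA)} \ {truck_at(t3,portA)} = {in(p5,t3)}
  ∪ pre   = {in(p5,t3)} ∪ {truck_at(t3,depot)}
          = {in(p5,t3), truck_at(t3,depot)}

== RESULT ==
["in(p5,t3)", "truck_at(t3,depot)"]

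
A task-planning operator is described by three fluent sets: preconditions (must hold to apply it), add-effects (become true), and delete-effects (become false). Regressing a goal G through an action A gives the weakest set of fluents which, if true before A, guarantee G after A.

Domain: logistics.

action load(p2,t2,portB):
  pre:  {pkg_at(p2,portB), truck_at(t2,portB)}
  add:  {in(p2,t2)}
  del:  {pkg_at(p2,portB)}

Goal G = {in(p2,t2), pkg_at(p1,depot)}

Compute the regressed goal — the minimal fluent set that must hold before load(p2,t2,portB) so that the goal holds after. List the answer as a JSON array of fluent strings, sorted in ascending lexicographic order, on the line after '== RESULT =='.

Compute (G \ add) ∪ pre:
  G ∩ del = {}  (empty — regression defined)
  G \ add = {in(p2,t2), pkg_at(p1,depot)} \ {in(p2,t2)} = {pkg_at(p1,depot)}
  ∪ pre   = {pkg_at(p1,depot)} ∪ {pkg_at(p2,portB), truck_at(t2,portB)}
          = {pkg_at(p1,depot), pkg_at(p2,portB), truck_at(t2,portB)}

== RESULT ==
["pkg_at(p1,depot)", "pkg_at(p2,portB)", "truck_at(t2,portB)"]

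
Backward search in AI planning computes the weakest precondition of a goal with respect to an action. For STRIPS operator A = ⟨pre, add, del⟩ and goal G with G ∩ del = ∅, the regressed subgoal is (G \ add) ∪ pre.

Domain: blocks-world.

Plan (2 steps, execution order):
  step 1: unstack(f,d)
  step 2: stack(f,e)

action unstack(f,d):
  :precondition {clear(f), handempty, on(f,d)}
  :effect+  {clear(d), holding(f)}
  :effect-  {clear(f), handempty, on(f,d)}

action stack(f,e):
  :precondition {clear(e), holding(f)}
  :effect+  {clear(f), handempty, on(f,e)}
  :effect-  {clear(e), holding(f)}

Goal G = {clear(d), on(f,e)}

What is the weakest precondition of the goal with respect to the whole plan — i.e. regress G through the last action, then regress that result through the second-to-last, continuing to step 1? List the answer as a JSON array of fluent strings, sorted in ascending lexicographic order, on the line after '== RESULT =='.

Work backward from the goal:
  through step 2 (stack(f,e)): drop {on(f,e)}, keep {clear(d)}, require {clear(e), holding(f)}
    → {clear(d), clear(e), holding(f)}
  through step 1 (unstack(f,d)): drop {clear(d), holding(f)}, keep {clear(e)}, require {clear(f), handempty, on(f,d)}
    → {clear(e), clear(f), handempty, on(f,d)}

== RESULT ==
["clear(e)", "clear(f)", "handempty", "on(f,d)"]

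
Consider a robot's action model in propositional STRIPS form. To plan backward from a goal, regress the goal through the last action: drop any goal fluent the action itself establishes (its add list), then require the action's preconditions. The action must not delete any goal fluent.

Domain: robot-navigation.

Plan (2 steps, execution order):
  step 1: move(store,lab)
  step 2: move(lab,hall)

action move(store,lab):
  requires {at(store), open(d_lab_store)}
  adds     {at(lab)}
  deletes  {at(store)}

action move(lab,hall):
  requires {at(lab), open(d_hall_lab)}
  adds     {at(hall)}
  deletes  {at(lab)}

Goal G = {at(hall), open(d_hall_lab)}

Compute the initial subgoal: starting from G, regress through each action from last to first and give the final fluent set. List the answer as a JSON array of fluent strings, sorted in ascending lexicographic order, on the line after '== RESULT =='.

Work backward from the goal:
  through step 2 (move(lab,hall)): drop {at(hall)}, keep {open(d_hall_lab)}, require {at(lab), open(d_hall_lab)}
    → {at(lab), open(d_hall_lab)}
  through step 1 (move(store,lab)): drop {at(lab)}, keep {open(d_hall_lab)}, require {at(store), open(d_lab_store)}
    → {at(store), open(d_hall_lab), open(d_lab_store)}

== RESULT ==
["at(store)", "open(d_hall_lab)", "open(d_lab_store)"]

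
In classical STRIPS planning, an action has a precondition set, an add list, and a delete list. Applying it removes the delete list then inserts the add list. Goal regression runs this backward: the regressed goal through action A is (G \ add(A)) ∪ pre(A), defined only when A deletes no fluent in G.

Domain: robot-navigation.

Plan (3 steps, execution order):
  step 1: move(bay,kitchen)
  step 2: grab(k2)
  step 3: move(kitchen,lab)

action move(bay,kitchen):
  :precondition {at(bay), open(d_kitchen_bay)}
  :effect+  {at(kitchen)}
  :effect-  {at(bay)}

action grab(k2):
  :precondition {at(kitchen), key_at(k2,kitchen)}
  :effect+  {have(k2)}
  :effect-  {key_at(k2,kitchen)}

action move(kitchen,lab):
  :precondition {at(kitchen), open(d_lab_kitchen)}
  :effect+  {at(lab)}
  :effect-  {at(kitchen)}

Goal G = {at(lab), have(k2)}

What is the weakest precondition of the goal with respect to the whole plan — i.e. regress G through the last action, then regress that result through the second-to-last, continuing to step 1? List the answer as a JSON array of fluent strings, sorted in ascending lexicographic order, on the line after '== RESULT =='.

Regress step by step:
  through step 3 (move(kitchen,lab)): drop {at(lab)}, keep {have(k2)}, require {at(kitchen), open(d_lab_kitchen)}
    → {at(kitchen), have(k2), open(d_lab_kitchen)}
  through step 2 (grab(k2)): drop {have(k2)}, keep {at(kitchen), open(d_lab_kitchen)}, require {at(kitchen), key_at(k2,kitchen)}
    → {at(kitchen), key_at(k2,kitchen), open(d_lab_kitchen)}
  through step 1 (move(bay,kitchen)): drop {at(kitchen)}, keep {key_at(k2,kitchen), open(d_lab_kitchen)}, require {at(bay), open(d_kitchen_bay)}
    → {at(bay), key_at(k2,kitchen), open(d_kitchen_bay), open(d_lab_kitchen)}

== RESULT ==
["at(bay)", "key_at(k2,kitchen)", "open(d_kitchen_bay)", "open(d_lab_kitchen)"]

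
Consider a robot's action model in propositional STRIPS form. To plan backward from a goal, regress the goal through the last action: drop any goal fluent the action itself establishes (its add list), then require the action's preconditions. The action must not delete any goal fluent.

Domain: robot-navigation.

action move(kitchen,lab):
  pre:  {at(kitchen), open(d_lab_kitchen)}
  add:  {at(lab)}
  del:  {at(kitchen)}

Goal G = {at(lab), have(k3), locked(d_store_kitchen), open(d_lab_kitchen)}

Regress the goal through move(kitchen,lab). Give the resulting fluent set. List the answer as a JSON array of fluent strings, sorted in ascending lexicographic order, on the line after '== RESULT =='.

Compute (G \ add) ∪ pre:
  G ∩ del = {}  (empty — regression defined)
  G \ add = {at(lab), have(k3), locked(d_store_kitchen), open(d_lab_kitchen)} \ {at(lab)} = {have(k3), locked(d_store_kitchen), open(d_lab_kitchen)}
  ∪ pre   = {have(k3), locked(d_store_kitchen), open(d_lab_kitchen)} ∪ {at(kitchen), open(d_lab_kitchen)}
          = {at(kitchen), have(k3), locked(d_store_kitchen), open(d_lab_kitchen)}

== RESULT ==
["at(kitchen)", "have(k3)", "locked(d_store_kitchen)", "open(d_lab_kitchen)"]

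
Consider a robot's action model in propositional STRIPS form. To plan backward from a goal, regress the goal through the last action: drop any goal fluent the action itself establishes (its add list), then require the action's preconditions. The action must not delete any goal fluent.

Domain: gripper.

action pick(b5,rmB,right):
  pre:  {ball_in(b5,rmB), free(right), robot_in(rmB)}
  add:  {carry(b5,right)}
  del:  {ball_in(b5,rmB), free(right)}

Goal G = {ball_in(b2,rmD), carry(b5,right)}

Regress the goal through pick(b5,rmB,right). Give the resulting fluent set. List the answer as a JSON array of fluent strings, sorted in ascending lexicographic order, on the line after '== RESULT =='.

Regress:
  G ∩ del = {}  (empty — regression defined)
  G \ add = {ball_in(b2,rmD), carry(b5,right)} \ {carry(b5,right)} = {ball_in(b2,rmD)}
  ∪ pre   = {ball_in(b2,rmD)} ∪ {ball_in(b5,rmB), free(right), robot_in(rmB)}
          = {ball_in(b2,rmD), ball_in(b5,rmB), free(right), robot_in(rmB)}

== RESULT ==
["ball_in(b2,rmD)", "ball_in(b5,rmB)", "free(right)", "robot_in(rmB)"]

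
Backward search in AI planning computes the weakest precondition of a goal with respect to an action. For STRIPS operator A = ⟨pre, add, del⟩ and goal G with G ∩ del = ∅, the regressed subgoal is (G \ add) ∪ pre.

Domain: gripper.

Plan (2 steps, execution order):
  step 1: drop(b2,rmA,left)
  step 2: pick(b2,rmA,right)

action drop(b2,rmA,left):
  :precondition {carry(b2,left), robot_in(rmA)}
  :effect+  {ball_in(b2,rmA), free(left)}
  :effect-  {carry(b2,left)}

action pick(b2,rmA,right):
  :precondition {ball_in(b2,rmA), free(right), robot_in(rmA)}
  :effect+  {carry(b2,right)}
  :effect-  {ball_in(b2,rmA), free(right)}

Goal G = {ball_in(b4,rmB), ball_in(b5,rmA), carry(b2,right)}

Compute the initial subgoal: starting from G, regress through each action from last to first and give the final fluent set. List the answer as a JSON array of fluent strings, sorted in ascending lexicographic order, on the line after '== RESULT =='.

Work backward from the goal:
  through step 2 (pick(b2,rmA,right)): drop {carry(b2,right)}, keep {ball_in(b4,rmB), ball_in(b5,rmA)}, require {ball_in(b2,rmA), free(right), robot_in(rmA)}
    → {ball_in(b2,rmA), ball_in(b4,rmB), ball_in(b5,rmA), free(right), robot_in(rmA)}
  through step 1 (drop(b2,rmA,left)): drop {ball_in(b2,rmA)}, keep {ball_in(b4,rmB), ball_in(b5,rmA), free(right), robot_in(rmA)}, require {carry(b2,left), robot_in(rmA)}
    → {ball_in(b4,rmB), ball_in(b5,rmA), carry(b2,left), free(right), robot_in(rmA)}

== RESULT ==
["ball_in(b4,rmB)", "ball_in(b5,rmA)", "carry(b2,left)", "free(right)", "robot_in(rmA)"]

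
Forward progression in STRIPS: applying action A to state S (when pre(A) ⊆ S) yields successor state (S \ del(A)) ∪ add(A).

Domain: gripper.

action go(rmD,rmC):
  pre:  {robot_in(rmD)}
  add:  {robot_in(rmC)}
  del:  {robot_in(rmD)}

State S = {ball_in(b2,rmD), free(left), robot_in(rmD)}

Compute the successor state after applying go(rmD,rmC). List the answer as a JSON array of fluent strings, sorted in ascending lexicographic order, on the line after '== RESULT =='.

Compute (S \ del) ∪ add:
  pre ⊆ S: {robot_in(rmD)} ⊆ S  — applicable
  S \ del = {ball_in(b2,rmD), free(left)}
  ∪ add   = {ball_in(b2,rmD), free(left), robot_in(rmC)}

== RESULT ==
["ball_in(b2,rmD)", "free(left)", "robot_in(rmC)"]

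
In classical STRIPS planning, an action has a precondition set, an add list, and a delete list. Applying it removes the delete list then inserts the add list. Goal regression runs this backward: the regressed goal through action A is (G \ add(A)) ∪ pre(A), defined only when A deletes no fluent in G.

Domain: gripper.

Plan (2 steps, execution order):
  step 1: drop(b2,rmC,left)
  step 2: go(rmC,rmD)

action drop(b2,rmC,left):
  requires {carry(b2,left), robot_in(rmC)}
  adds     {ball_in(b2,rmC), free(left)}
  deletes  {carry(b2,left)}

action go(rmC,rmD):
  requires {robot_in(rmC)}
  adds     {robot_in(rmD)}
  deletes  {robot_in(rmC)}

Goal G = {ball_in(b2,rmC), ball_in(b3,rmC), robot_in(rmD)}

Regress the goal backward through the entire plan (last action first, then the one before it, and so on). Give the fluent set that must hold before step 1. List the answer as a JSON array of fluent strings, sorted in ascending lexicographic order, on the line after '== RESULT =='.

Work backward from the goal:
  through step 2 (go(rmC,rmD)): drop {robot_in(rmD)}, keep {ball_in(b2,rmC), ball_in(b3,rmC)}, require {robot_in(rmC)}
    → {ball_in(b2,rmC), ball_in(b3,rmC), robot_in(rmC)}
  through step 1 (drop(b2,rmC,left)): drop {ball_in(b2,rmC)}, keep {ball_in(b3,rmC), robot_in(rmC)}, require {carry(b2,left), robot_in(rmC)}
    → {ball_in(b3,rmC), carry(b2,left), robot_in(rmC)}

== RESULT ==
["ball_in(b3,rmC)", "carry(b2,left)", "robot_in(rmC)"]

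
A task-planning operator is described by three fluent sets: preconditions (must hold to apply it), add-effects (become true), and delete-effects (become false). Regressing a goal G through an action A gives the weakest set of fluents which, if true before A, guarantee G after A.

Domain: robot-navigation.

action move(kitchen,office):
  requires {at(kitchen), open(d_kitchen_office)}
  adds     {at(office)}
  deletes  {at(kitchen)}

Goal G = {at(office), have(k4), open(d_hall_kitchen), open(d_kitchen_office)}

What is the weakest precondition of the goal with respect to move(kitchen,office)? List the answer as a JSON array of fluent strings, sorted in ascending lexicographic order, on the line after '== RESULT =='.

Compute (G \ add) ∪ pre:
  G ∩ del = {}  (empty — regression defined)
  G \ add = {at(office), have(k4), open(d_hall_kitchen), open(d_kitchen_office)} \ {at(office)} = {have(k4), open(d_hall_kitchen), open(d_kitchen_office)}
  ∪ pre   = {have(k4), open(d_hall_kitchen), open(d_kitchen_office)} ∪ {at(kitchen), open(d_kitchen_office)}
          = {at(kitchen), have(k4), open(d_hall_kitchen), open(d_kitchen_office)}

== RESULT ==
["at(kitchen)", "have(k4)", "open(d_hall_kitchen)", "open(d_kitchen_office)"]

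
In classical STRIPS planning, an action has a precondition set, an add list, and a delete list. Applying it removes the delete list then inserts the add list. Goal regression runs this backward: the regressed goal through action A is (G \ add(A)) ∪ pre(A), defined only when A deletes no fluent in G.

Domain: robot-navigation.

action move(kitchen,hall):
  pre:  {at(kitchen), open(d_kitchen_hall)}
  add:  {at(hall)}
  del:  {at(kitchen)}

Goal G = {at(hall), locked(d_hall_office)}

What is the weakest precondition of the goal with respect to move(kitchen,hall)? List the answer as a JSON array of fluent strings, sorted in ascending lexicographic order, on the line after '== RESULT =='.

Compute (G \ add) ∪ pre:
  G ∩ del = {}  (empty — regression defined)
  G \ add = {at(hall), locked(d_hall_office)} \ {at(hall)} = {locked(d_hall_office)}
  ∪ pre   = {locked(d_hall_office)} ∪ {at(kitchen), open(d_kitchen_hall)}
          = {at(kitchen), locked(d_hall_office), open(d_kitchen_hall)}

== RESULT ==
["at(kitchen)", "locked(d_hall_office)", "open(d_kitchen_hall)"]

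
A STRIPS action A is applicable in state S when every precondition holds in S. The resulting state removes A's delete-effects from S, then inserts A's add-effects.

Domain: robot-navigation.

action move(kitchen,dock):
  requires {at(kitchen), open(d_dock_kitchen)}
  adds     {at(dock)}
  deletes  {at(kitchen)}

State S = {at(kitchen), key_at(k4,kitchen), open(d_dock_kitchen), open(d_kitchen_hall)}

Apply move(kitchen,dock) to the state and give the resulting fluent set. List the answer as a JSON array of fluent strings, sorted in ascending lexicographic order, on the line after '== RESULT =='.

Compute (S \ del) ∪ add:
  pre ⊆ S: {at(kitchen), open(d_dock_kitchen)} ⊆ S  — applicable
  S \ del = {key_at(k4,kitchen), open(d_dock_kitchen), open(d_kitchen_hall)}
  ∪ add   = {at(dock), key_at(k4,kitchen), open(d_dock_kitchen), open(d_kitchen_hall)}

== RESULT ==
["at(dock)", "key_at(k4,kitchen)", "open(d_dock_kitchen)", "open(d_kitchen_hall)"]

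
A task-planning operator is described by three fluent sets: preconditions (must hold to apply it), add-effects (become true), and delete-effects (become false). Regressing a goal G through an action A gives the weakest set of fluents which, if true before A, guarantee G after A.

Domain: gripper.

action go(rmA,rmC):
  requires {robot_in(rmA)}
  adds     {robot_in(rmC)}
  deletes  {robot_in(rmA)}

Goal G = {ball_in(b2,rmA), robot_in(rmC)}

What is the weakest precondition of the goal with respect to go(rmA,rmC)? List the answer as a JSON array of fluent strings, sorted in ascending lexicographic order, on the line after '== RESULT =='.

Regress:
  G ∩ del = {}  (empty — regression defined)
  G \ add = {ball_in(b2,rmA), robot_in(rmC)} \ {robot_in(rmC)} = {ball_in(b2,rmA)}
  ∪ pre   = {ball_in(b2,rmA)} ∪ {robot_in(rmA)}
          = {ball_in(b2,rmA), robot_in(rmA)}

== RESULT ==
["ball_in(b2,rmA)", "robot_in(rmA)"]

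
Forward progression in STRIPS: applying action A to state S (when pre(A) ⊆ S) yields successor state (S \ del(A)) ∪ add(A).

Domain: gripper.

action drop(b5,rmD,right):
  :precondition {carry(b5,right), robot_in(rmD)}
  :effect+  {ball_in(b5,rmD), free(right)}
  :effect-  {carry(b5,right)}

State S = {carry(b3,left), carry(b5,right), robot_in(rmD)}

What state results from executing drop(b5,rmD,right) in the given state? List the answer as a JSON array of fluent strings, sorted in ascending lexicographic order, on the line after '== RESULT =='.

Compute (S \ del) ∪ add:
  pre ⊆ S: {carry(b5,right), robot_in(rmD)} ⊆ S  — applicable
  S \ del = {carry(b3,left), robot_in(rmD)}
  ∪ add   = {ball_in(b5,rmD), carry(b3,left), free(right), robot_in(rmD)}

== RESULT ==
["ball_in(b5,rmD)", "carry(b3,left)", "free(right)", "robot_in(rmD)"]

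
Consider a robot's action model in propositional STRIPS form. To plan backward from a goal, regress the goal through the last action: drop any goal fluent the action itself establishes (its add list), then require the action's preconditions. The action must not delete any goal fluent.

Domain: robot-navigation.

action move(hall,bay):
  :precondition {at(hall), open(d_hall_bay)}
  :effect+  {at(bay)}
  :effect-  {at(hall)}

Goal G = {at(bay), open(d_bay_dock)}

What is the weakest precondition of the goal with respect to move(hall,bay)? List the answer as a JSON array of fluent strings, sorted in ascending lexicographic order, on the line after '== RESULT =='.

Regress:
  G ∩ del = {}  (empty — regression defined)
  G \ add = {at(bay), open(d_bay_dock)} \ {at(bay)} = {open(d_bay_dock)}
  ∪ pre   = {open(d_bay_dock)} ∪ {at(hall), open(d_hall_bay)}
          = {at(hall), open(d_bay_dock), open(d_hall_bay)}

== RESULT ==
["at(hall)", "open(d_bay_dock)", "open(d_hall_bay)"]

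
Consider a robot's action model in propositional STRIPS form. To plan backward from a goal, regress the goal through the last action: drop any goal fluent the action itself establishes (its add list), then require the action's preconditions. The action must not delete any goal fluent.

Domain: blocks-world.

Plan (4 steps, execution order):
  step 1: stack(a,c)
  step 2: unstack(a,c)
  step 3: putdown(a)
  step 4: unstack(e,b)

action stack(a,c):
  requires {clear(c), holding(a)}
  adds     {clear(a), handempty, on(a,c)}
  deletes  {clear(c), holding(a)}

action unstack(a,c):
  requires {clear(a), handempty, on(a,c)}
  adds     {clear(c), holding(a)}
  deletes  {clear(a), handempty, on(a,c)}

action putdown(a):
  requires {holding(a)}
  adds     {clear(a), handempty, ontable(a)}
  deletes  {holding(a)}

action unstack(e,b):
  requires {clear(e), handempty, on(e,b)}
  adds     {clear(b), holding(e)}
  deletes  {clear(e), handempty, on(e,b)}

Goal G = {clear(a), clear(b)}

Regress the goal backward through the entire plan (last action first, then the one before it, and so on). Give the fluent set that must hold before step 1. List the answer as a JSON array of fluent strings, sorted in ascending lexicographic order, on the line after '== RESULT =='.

Regress step by step:
  through step 4 (unstack(e,b)): drop {clear(b)}, keep {clear(a)}, require {clear(e), handempty, on(e,b)}
    → {clear(a), clear(e), handempty, on(e,b)}
  through step 3 (putdown(a)): drop {clear(a), handempty}, keep {clear(e), on(e,b)}, require {holding(a)}
    → {clear(e), holding(a), on(e,b)}
  through step 2 (unstack(a,c)): drop {holding(a)}, keep {clear(e), on(e,b)}, require {clear(a), handempty, on(a,c)}
    → {clear(a), clear(e), handempty, on(a,c), on(e,b)}
  through step 1 (stack(a,c)): drop {clear(a), handempty, on(a,c)}, keep {clear(e), on(e,b)}, require {clear(c), holding(a)}
    → {clear(c), clear(e), holding(a), on(e,b)}

== RESULT ==
["clear(c)", "clear(e)", "holding(a)", "on(e,b)"]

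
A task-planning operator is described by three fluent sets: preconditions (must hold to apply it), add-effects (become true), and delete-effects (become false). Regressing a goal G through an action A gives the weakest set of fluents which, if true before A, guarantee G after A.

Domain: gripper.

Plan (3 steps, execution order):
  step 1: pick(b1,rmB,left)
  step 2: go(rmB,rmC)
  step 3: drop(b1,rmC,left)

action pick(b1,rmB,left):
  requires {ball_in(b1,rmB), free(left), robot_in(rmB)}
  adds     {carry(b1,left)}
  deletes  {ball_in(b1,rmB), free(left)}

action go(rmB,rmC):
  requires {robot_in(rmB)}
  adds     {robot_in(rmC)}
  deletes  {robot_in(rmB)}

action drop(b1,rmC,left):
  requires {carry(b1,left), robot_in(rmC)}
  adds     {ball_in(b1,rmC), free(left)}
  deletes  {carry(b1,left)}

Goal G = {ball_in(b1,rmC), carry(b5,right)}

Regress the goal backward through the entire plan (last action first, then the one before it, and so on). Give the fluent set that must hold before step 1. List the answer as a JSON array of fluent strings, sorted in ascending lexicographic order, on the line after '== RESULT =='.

Regress step by step:
  through step 3 (drop(b1,rmC,left)): drop {ball_in(b1,rmC)}, keep {carry(b5,right)}, require {carry(b1,left), robot_in(rmC)}
    → {carry(b1,left), carry(b5,right), robot_in(rmC)}
  through step 2 (go(rmB,rmC)): drop {robot_in(rmC)}, keep {carry(b1,left), carry(b5,right)}, require {robot_in(rmB)}
    → {carry(b1,left), carry(b5,right), robot_in(rmB)}
  through step 1 (pick(b1,rmB,left)): drop {carry(b1,left)}, keep {carry(b5,right), robot_in(rmB)}, require {ball_in(b1,rmB), free(left), robot_in(rmB)}
    → {ball_in(b1,rmB), carry(b5,right), free(left), robot_in(rmB)}

== RESULT ==
["ball_in(b1,rmB)", "carry(b5,right)", "free(left)", "robot_in(rmB)"]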